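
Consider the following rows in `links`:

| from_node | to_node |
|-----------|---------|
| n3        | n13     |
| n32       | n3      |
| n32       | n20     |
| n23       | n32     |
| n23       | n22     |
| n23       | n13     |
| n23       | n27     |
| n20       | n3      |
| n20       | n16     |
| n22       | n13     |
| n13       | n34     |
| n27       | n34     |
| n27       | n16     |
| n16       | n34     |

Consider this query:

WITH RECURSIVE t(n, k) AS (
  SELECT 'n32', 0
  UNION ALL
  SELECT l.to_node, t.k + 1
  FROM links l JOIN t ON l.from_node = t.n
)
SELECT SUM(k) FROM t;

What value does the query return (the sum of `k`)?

Base: (n32, k=0).
Iteration 1: edges from {n32} -> (n20, k=1), (n3, k=1).
Iteration 2: edges from {n20,n3} -> (n13, k=2), (n16, k=2), (n3, k=2).
Iteration 3: edges from {n13,n16,n3} -> (n13, k=3), (n34, k=3) x2. [UNION ALL keeps all 3 new rows, including repeats]
Iteration 4: edges from {n13,n34} -> (n34, k=4).
Iteration 5: no outgoing edges from {n34}; recursion stops.
SUM(k) = 0 + 1 + 1 + 2 + 2 + 2 + 3 + 3 + 3 + 4 = 21.

21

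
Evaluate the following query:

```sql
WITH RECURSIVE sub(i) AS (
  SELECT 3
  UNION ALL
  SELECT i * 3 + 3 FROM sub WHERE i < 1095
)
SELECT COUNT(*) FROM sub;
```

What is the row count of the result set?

7

Base: i=3.
Iteration 1: 3 < 1095 holds -> i = 3 * 3 + 3 = 12.
Iteration 2: 12 < 1095 holds -> i = 12 * 3 + 3 = 39.
Iteration 3: 39 < 1095 holds -> i = 39 * 3 + 3 = 120.
Iteration 4: 120 < 1095 holds -> i = 120 * 3 + 3 = 363.
Iteration 5: 363 < 1095 holds -> i = 363 * 3 + 3 = 1092.
Iteration 6: 1092 < 1095 holds -> i = 1092 * 3 + 3 = 3279.
Iteration 7: 3279 < 1095 fails; recursion stops.
Total rows emitted: 7.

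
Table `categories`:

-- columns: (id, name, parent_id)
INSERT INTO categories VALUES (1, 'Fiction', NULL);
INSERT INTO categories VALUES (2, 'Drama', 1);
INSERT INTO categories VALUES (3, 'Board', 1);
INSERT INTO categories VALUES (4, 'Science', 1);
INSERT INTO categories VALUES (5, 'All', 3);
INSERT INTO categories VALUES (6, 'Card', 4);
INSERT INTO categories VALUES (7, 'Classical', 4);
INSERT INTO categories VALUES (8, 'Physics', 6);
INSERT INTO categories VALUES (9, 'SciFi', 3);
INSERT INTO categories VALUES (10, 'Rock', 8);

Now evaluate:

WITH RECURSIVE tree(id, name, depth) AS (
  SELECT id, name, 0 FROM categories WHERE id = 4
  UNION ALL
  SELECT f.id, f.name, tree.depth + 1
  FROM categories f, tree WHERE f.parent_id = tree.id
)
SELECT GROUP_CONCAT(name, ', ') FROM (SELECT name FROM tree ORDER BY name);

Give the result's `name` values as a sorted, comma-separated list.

Base: id=4 (Science) at depth 0.
Iteration 1: rows with parent_id in {4} -> Card (id 6, depth 1), Classical (id 7, depth 1).
Iteration 2: rows with parent_id in {6,7} -> Physics (id 8, depth 2).
Iteration 3: rows with parent_id in {8} -> Rock (id 10, depth 3).
Iteration 4: no rows with parent_id in {10}; recursion stops.

Card, Classical, Physics, Rock, Science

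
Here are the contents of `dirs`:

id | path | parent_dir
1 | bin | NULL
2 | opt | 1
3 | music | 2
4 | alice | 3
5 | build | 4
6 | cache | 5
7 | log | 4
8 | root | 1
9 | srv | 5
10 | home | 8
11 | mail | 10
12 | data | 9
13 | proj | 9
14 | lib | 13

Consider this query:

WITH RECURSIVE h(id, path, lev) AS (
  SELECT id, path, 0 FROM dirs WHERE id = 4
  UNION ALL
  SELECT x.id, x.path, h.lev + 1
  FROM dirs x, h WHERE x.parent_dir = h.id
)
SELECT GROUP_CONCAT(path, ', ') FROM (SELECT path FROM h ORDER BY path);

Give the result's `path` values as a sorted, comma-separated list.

alice, build, cache, data, lib, log, proj, srv

Base: id=4 (alice) at lev 0.
Iteration 1: rows with parent_dir in {4} -> build (id 5, lev 1), log (id 7, lev 1).
Iteration 2: rows with parent_dir in {5,7} -> cache (id 6, lev 2), srv (id 9, lev 2).
Iteration 3: rows with parent_dir in {6,9} -> data (id 12, lev 3), proj (id 13, lev 3).
Iteration 4: rows with parent_dir in {12,13} -> lib (id 14, lev 4).
Iteration 5: no rows with parent_dir in {14}; recursion stops.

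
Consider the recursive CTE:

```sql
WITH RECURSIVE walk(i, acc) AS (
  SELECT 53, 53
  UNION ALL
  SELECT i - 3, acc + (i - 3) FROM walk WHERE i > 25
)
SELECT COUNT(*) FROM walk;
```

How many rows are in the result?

11

Base: i=53, acc=53.
Iteration 1: 53 > 25 holds -> i = 53 - 3 = 50, acc = 53 + 50 = 103.
Iteration 2: 50 > 25 holds -> i = 50 - 3 = 47, acc = 103 + 47 = 150.
Iteration 3: 47 > 25 holds -> i = 47 - 3 = 44, acc = 150 + 44 = 194.
Iteration 4: 44 > 25 holds -> i = 44 - 3 = 41, acc = 194 + 41 = 235.
Iteration 5: 41 > 25 holds -> i = 41 - 3 = 38, acc = 235 + 38 = 273.
Iteration 6: 38 > 25 holds -> i = 38 - 3 = 35, acc = 273 + 35 = 308.
Iteration 7: 35 > 25 holds -> i = 35 - 3 = 32, acc = 308 + 32 = 340.
Iteration 8: 32 > 25 holds -> i = 32 - 3 = 29, acc = 340 + 29 = 369.
Iteration 9: 29 > 25 holds -> i = 29 - 3 = 26, acc = 369 + 26 = 395.
Iteration 10: 26 > 25 holds -> i = 26 - 3 = 23, acc = 395 + 23 = 418.
Iteration 11: 23 > 25 fails; recursion stops.
Total rows emitted: 11.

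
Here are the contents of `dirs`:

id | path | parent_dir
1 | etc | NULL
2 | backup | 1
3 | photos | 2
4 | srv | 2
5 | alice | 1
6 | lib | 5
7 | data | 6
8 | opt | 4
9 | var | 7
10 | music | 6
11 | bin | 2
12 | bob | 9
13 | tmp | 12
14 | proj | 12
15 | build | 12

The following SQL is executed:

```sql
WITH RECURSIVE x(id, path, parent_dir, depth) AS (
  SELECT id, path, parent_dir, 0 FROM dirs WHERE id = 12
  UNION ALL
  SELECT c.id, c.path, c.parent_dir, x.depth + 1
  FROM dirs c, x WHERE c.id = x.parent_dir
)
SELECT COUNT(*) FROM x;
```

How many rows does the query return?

Base: id=12 (bob), parent_dir=9, depth 0.
Iteration 1: join on id=9 -> var (id 9, parent_dir=7, depth 1).
Iteration 2: join on id=7 -> data (id 7, parent_dir=6, depth 2).
Iteration 3: join on id=6 -> lib (id 6, parent_dir=5, depth 3).
Iteration 4: join on id=5 -> alice (id 5, parent_dir=1, depth 4).
Iteration 5: join on id=1 -> etc (id 1, parent_dir=NULL, depth 5).
Iteration 6: parent_dir is NULL; no match; recursion stops.
Total rows emitted: 6.

6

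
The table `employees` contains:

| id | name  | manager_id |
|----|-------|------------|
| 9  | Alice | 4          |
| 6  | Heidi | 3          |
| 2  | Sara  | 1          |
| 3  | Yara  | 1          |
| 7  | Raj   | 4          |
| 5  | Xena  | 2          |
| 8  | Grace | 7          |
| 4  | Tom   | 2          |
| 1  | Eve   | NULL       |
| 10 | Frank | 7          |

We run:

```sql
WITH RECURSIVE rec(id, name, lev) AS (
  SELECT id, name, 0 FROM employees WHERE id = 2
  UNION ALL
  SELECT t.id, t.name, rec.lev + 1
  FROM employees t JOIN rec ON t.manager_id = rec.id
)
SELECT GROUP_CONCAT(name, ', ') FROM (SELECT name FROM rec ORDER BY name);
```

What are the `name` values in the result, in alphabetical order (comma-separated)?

Base: id=2 (Sara) at lev 0.
Iteration 1: rows with manager_id in {2} -> Tom (id 4, lev 1), Xena (id 5, lev 1).
Iteration 2: rows with manager_id in {4,5} -> Raj (id 7, lev 2), Alice (id 9, lev 2).
Iteration 3: rows with manager_id in {7,9} -> Grace (id 8, lev 3), Frank (id 10, lev 3).
Iteration 4: no rows with manager_id in {8,10}; recursion stops.

Alice, Frank, Grace, Raj, Sara, Tom, Xena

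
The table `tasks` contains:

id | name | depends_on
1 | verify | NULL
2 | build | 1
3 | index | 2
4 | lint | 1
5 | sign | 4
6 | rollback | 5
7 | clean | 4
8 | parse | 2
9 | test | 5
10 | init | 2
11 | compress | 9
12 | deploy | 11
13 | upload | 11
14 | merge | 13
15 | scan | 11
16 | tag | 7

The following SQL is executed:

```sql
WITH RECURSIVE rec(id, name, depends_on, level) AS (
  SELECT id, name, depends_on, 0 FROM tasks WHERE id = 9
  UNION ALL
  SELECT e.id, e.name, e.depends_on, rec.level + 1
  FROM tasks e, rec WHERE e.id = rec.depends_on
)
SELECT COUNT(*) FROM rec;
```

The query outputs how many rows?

Base: id=9 (test), depends_on=5, level 0.
Iteration 1: join on id=5 -> sign (id 5, depends_on=4, level 1).
Iteration 2: join on id=4 -> lint (id 4, depends_on=1, level 2).
Iteration 3: join on id=1 -> verify (id 1, depends_on=NULL, level 3).
Iteration 4: depends_on is NULL; no match; recursion stops.
Total rows emitted: 4.

4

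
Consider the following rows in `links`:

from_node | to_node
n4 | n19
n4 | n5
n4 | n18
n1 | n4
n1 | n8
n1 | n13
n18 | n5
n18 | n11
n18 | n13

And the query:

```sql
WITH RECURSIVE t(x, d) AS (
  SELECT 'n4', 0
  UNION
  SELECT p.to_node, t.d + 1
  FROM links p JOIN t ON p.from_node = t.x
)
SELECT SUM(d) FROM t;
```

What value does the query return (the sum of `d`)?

Base: (n4, d=0).
Iteration 1: edges from {n4} -> (n18, d=1), (n19, d=1), (n5, d=1).
Iteration 2: edges from {n18,n19,n5} -> (n11, d=2), (n13, d=2), (n5, d=2).
Iteration 3: no outgoing edges from {n11,n13,n5}; recursion stops.
SUM(d) = 0 + 1 + 1 + 1 + 2 + 2 + 2 = 9.

9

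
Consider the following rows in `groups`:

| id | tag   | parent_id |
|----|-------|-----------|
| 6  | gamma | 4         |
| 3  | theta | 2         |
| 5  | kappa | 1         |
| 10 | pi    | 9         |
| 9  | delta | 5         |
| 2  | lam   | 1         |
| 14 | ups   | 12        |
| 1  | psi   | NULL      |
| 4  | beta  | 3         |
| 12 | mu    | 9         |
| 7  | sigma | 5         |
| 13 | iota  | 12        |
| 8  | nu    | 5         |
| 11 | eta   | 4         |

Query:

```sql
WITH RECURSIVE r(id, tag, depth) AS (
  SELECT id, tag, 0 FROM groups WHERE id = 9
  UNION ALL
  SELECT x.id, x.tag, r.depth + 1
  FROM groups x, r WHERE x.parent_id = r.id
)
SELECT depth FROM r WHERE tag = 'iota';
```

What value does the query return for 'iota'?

2

Base: id=9 (delta) at depth 0.
Iteration 1: rows with parent_id in {9} -> pi (id 10, depth 1), mu (id 12, depth 1).
Iteration 2: rows with parent_id in {10,12} -> iota (id 13, depth 2), ups (id 14, depth 2).
Iteration 3: no rows with parent_id in {13,14}; recursion stops.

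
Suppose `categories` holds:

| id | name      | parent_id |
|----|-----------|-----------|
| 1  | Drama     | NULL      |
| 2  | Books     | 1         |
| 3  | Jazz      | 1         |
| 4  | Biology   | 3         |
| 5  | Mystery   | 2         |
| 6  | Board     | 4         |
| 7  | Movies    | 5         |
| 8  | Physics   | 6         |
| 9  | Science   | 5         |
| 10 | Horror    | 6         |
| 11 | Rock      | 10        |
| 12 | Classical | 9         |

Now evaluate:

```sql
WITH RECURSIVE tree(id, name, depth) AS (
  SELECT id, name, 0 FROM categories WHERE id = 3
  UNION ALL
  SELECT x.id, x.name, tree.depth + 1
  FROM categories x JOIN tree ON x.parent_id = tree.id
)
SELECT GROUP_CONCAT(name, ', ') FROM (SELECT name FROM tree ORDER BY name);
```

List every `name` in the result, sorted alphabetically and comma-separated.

Biology, Board, Horror, Jazz, Physics, Rock

Base: id=3 (Jazz) at depth 0.
Iteration 1: rows with parent_id in {3} -> Biology (id 4, depth 1).
Iteration 2: rows with parent_id in {4} -> Board (id 6, depth 2).
Iteration 3: rows with parent_id in {6} -> Physics (id 8, depth 3), Horror (id 10, depth 3).
Iteration 4: rows with parent_id in {8,10} -> Rock (id 11, depth 4).
Iteration 5: no rows with parent_id in {11}; recursion stops.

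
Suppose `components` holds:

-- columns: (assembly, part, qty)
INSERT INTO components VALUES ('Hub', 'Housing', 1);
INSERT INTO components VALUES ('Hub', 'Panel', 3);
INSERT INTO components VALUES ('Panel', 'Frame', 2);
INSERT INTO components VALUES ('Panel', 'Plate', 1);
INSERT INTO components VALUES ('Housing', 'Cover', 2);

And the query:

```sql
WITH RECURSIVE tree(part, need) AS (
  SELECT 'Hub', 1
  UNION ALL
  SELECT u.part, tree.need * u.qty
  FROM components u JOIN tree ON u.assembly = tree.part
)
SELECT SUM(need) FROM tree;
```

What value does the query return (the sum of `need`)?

16

Base: (Hub, need=1).
Iteration 1: components of {Hub} -> Housing = 1*1 = 1, Panel = 1*3 = 3.
Iteration 2: components of {Housing,Panel} -> Cover = 1*2 = 2, Frame = 3*2 = 6, Plate = 3*1 = 3.
Iteration 3: no further components; recursion stops.
SUM(need) = 1 + 1 + 3 + 2 + 6 + 3 = 16.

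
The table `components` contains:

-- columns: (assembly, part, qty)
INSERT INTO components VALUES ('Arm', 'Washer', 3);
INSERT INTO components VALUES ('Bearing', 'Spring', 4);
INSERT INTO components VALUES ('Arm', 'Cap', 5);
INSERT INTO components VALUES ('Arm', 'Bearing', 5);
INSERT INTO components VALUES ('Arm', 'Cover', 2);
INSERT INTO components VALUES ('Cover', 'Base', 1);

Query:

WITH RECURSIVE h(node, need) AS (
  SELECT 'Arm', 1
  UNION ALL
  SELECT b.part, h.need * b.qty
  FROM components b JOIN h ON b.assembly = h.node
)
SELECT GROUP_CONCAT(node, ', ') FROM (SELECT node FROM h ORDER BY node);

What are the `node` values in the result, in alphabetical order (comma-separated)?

Arm, Base, Bearing, Cap, Cover, Spring, Washer

Base: (Arm, need=1).
Iteration 1: components of {Arm} -> Bearing = 1*5 = 5, Cap = 1*5 = 5, Cover = 1*2 = 2, Washer = 1*3 = 3.
Iteration 2: components of {Bearing,Cap,Cover,Washer} -> Base = 2*1 = 2, Spring = 5*4 = 20.
Iteration 3: no further components; recursion stops.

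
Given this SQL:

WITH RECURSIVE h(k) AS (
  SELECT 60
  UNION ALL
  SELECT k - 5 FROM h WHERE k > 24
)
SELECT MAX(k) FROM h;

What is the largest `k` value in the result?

Base: k=60.
Iteration 1: 60 > 24 holds -> k = 60 - 5 = 55.
Iteration 2: 55 > 24 holds -> k = 55 - 5 = 50.
Iteration 3: 50 > 24 holds -> k = 50 - 5 = 45.
Iteration 4: 45 > 24 holds -> k = 45 - 5 = 40.
Iteration 5: 40 > 24 holds -> k = 40 - 5 = 35.
Iteration 6: 35 > 24 holds -> k = 35 - 5 = 30.
Iteration 7: 30 > 24 holds -> k = 30 - 5 = 25.
Iteration 8: 25 > 24 holds -> k = 25 - 5 = 20.
Iteration 9: 20 > 24 fails; recursion stops.
k values: 60, 55, 50, 45, 40, 35, 30, 25, 20; the maximum is 60.

60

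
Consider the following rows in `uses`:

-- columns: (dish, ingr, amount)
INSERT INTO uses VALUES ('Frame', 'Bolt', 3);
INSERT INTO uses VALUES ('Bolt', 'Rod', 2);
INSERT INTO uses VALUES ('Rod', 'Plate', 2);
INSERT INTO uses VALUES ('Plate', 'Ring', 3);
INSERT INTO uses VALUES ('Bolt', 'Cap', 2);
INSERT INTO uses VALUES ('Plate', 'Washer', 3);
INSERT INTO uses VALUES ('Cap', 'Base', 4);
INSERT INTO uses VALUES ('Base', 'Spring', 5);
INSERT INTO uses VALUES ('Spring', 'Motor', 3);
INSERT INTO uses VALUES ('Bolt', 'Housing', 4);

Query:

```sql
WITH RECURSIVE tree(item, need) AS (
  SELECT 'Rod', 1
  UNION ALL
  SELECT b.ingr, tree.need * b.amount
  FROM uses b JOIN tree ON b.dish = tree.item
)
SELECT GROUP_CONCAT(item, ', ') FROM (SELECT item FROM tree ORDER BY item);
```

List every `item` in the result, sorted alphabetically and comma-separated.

Plate, Ring, Rod, Washer

Base: (Rod, need=1).
Iteration 1: components of {Rod} -> Plate = 1*2 = 2.
Iteration 2: components of {Plate} -> Ring = 2*3 = 6, Washer = 2*3 = 6.
Iteration 3: no further components; recursion stops.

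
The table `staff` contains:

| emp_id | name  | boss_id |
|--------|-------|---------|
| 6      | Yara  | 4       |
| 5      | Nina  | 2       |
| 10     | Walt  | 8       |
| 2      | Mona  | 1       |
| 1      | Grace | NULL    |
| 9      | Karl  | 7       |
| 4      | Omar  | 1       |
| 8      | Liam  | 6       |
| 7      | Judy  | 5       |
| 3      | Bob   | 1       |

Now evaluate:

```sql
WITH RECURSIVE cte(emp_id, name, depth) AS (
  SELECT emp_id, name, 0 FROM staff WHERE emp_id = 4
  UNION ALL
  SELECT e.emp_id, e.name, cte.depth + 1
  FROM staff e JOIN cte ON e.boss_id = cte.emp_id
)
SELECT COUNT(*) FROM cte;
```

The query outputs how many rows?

4

Base: emp_id=4 (Omar) at depth 0.
Iteration 1: rows with boss_id in {4} -> Yara (id 6, depth 1).
Iteration 2: rows with boss_id in {6} -> Liam (id 8, depth 2).
Iteration 3: rows with boss_id in {8} -> Walt (id 10, depth 3).
Iteration 4: no rows with boss_id in {10}; recursion stops.
Total rows emitted: 4.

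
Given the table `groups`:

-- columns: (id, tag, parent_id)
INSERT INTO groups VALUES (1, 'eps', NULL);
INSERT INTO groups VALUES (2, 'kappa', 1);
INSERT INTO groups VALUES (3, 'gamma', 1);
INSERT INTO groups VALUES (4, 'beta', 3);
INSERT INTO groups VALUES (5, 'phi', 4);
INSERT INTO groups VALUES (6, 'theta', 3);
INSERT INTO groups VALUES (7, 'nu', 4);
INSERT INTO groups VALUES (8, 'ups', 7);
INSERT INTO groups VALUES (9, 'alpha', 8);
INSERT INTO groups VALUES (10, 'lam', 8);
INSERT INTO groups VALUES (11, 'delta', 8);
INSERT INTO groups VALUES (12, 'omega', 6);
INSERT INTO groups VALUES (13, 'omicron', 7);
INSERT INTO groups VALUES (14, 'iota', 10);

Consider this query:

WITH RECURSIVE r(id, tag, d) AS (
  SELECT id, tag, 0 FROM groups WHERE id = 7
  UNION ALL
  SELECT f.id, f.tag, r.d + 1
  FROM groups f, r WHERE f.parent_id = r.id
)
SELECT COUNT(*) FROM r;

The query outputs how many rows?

Base: id=7 (nu) at d 0.
Iteration 1: rows with parent_id in {7} -> ups (id 8, d 1), omicron (id 13, d 1).
Iteration 2: rows with parent_id in {8,13} -> alpha (id 9, d 2), lam (id 10, d 2), delta (id 11, d 2).
Iteration 3: rows with parent_id in {9,10,11} -> iota (id 14, d 3).
Iteration 4: no rows with parent_id in {14}; recursion stops.
Total rows emitted: 7.

7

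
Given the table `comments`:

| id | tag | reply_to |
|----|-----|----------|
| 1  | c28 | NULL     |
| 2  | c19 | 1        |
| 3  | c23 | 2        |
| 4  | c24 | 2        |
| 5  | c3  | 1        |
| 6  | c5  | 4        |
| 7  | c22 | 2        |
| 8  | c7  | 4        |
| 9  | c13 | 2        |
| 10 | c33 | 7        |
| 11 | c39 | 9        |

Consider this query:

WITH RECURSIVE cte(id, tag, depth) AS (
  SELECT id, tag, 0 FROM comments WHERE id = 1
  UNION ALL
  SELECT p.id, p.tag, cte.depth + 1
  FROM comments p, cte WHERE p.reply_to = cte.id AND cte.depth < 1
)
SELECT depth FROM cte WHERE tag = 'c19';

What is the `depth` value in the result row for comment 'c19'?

Base: id=1 (c28) at depth 0.
Iteration 1: rows with reply_to in {1} -> c19 (id 2, depth 1), c3 (id 5, depth 1).
Iteration 2: depth < 1 fails for all current rows; recursion stops.

1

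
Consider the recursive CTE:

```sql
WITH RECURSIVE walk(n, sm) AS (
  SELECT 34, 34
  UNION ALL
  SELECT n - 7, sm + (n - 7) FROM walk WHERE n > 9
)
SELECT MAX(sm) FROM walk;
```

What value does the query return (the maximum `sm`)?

100

Base: n=34, sm=34.
Iteration 1: 34 > 9 holds -> n = 34 - 7 = 27, sm = 34 + 27 = 61.
Iteration 2: 27 > 9 holds -> n = 27 - 7 = 20, sm = 61 + 20 = 81.
Iteration 3: 20 > 9 holds -> n = 20 - 7 = 13, sm = 81 + 13 = 94.
Iteration 4: 13 > 9 holds -> n = 13 - 7 = 6, sm = 94 + 6 = 100.
Iteration 5: 6 > 9 fails; recursion stops.
sm values: 34, 61, 81, 94, 100; the maximum is 100.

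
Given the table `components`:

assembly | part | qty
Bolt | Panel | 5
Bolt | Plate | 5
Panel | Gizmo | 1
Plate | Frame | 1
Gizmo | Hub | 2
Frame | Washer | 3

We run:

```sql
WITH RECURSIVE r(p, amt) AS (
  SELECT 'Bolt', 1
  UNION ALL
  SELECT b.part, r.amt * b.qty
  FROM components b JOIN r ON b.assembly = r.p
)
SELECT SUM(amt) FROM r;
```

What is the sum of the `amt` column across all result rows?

Base: (Bolt, amt=1).
Iteration 1: components of {Bolt} -> Panel = 1*5 = 5, Plate = 1*5 = 5.
Iteration 2: components of {Panel,Plate} -> Frame = 5*1 = 5, Gizmo = 5*1 = 5.
Iteration 3: components of {Frame,Gizmo} -> Hub = 5*2 = 10, Washer = 5*3 = 15.
Iteration 4: no further components; recursion stops.
SUM(amt) = 1 + 5 + 5 + 5 + 5 + 10 + 15 = 46.

46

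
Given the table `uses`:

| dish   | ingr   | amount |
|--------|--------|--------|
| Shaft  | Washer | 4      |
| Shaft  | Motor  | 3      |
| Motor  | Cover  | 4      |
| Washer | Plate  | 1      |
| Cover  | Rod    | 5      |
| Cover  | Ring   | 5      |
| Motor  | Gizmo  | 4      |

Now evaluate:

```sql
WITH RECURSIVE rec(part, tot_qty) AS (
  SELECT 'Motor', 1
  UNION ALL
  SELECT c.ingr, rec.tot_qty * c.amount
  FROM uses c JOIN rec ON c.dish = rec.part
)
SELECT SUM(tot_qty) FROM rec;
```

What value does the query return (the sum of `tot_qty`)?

Base: (Motor, tot_qty=1).
Iteration 1: components of {Motor} -> Cover = 1*4 = 4, Gizmo = 1*4 = 4.
Iteration 2: components of {Cover,Gizmo} -> Ring = 4*5 = 20, Rod = 4*5 = 20.
Iteration 3: no further components; recursion stops.
SUM(tot_qty) = 1 + 4 + 4 + 20 + 20 = 49.

49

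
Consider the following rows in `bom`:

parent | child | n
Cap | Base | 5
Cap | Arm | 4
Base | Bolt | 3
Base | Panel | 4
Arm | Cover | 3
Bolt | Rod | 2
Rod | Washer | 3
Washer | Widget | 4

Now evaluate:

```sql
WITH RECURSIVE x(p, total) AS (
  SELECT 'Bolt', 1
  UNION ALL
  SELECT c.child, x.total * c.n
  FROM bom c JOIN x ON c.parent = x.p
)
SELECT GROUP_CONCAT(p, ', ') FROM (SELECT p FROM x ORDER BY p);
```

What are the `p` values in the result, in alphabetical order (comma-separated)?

Base: (Bolt, total=1).
Iteration 1: components of {Bolt} -> Rod = 1*2 = 2.
Iteration 2: components of {Rod} -> Washer = 2*3 = 6.
Iteration 3: components of {Washer} -> Widget = 6*4 = 24.
Iteration 4: no further components; recursion stops.

Bolt, Rod, Washer, Widget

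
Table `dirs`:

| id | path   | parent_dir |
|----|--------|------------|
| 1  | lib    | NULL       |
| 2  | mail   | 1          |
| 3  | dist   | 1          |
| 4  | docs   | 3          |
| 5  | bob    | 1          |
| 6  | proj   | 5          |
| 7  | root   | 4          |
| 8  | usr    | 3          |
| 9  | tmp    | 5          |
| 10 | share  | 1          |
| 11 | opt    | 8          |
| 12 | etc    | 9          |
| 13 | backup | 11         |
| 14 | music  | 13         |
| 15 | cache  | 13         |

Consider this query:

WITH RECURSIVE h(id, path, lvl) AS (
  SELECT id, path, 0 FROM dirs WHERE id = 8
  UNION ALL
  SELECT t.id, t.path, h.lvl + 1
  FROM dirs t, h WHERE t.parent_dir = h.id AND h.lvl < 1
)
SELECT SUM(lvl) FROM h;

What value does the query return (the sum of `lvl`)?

Base: id=8 (usr) at lvl 0.
Iteration 1: rows with parent_dir in {8} -> opt (id 11, lvl 1).
Iteration 2: lvl < 1 fails for all current rows; recursion stops.
SUM(lvl) = 0 + 1 = 1.

1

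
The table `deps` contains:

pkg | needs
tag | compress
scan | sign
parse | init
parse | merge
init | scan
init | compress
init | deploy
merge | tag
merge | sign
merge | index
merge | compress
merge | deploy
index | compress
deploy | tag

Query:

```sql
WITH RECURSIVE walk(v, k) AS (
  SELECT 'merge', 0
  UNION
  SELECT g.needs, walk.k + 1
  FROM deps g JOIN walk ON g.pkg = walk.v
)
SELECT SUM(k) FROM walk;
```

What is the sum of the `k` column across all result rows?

Base: (merge, k=0).
Iteration 1: edges from {merge} -> (compress, k=1), (deploy, k=1), (index, k=1), (sign, k=1), (tag, k=1).
Iteration 2: edges from {compress,deploy,index,sign,tag} -> (compress, k=2), (tag, k=2). [UNION drops 1 duplicate row(s)]
Iteration 3: edges from {compress,tag} -> (compress, k=3).
Iteration 4: no outgoing edges from {compress}; recursion stops.
SUM(k) = 0 + 1 + 1 + 1 + 1 + 1 + 2 + 2 + 3 = 12.

12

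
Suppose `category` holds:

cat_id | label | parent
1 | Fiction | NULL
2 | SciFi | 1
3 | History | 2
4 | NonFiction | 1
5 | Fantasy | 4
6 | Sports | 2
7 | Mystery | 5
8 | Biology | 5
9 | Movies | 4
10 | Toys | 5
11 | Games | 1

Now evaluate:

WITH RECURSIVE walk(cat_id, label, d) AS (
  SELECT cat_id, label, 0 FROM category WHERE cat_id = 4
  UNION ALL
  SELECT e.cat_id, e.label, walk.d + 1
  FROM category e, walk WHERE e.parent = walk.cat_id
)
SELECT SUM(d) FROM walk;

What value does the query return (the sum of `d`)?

Base: cat_id=4 (NonFiction) at d 0.
Iteration 1: rows with parent in {4} -> Fantasy (id 5, d 1), Movies (id 9, d 1).
Iteration 2: rows with parent in {5,9} -> Mystery (id 7, d 2), Biology (id 8, d 2), Toys (id 10, d 2).
Iteration 3: no rows with parent in {7,8,10}; recursion stops.
SUM(d) = 0 + 1 + 1 + 2 + 2 + 2 = 8.

8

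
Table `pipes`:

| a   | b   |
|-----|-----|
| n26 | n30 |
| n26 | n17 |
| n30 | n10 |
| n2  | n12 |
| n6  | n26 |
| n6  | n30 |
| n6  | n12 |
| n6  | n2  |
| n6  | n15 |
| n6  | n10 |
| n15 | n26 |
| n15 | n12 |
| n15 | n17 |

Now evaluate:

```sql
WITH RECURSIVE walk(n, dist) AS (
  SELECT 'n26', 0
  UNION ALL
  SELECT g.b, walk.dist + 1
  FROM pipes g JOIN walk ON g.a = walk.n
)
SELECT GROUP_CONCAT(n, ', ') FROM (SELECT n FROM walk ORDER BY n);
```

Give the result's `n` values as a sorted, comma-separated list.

n10, n17, n26, n30

Base: (n26, dist=0).
Iteration 1: edges from {n26} -> (n17, dist=1), (n30, dist=1).
Iteration 2: edges from {n17,n30} -> (n10, dist=2).
Iteration 3: no outgoing edges from {n10}; recursion stops.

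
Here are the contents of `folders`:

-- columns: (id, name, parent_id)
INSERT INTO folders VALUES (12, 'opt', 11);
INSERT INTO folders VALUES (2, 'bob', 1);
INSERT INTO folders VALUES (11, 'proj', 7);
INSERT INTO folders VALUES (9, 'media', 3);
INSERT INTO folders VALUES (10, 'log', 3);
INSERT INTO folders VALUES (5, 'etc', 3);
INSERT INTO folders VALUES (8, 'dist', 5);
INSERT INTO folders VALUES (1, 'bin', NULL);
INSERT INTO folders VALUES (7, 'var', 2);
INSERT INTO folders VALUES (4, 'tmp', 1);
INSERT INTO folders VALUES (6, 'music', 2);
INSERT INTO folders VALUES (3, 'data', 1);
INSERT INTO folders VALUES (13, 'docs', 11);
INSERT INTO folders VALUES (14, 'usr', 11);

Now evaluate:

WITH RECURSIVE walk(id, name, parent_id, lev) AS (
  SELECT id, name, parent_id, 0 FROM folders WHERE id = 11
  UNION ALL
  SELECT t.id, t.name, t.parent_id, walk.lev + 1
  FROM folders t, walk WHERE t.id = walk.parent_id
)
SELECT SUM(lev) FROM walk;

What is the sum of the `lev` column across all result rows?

6

Base: id=11 (proj), parent_id=7, lev 0.
Iteration 1: join on id=7 -> var (id 7, parent_id=2, lev 1).
Iteration 2: join on id=2 -> bob (id 2, parent_id=1, lev 2).
Iteration 3: join on id=1 -> bin (id 1, parent_id=NULL, lev 3).
Iteration 4: parent_id is NULL; no match; recursion stops.
SUM(lev) = 0 + 1 + 2 + 3 = 6.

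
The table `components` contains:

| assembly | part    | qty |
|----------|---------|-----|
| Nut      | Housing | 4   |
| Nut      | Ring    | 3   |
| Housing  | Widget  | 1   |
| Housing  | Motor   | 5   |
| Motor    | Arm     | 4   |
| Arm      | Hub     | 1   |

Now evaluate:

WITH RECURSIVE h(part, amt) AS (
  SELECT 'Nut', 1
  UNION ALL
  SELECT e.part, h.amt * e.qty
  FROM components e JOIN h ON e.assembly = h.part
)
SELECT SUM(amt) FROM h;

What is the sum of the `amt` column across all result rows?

192

Base: (Nut, amt=1).
Iteration 1: components of {Nut} -> Housing = 1*4 = 4, Ring = 1*3 = 3.
Iteration 2: components of {Housing,Ring} -> Motor = 4*5 = 20, Widget = 4*1 = 4.
Iteration 3: components of {Motor,Widget} -> Arm = 20*4 = 80.
Iteration 4: components of {Arm} -> Hub = 80*1 = 80.
Iteration 5: no further components; recursion stops.
SUM(amt) = 1 + 4 + 3 + 4 + 20 + 80 + 80 = 192.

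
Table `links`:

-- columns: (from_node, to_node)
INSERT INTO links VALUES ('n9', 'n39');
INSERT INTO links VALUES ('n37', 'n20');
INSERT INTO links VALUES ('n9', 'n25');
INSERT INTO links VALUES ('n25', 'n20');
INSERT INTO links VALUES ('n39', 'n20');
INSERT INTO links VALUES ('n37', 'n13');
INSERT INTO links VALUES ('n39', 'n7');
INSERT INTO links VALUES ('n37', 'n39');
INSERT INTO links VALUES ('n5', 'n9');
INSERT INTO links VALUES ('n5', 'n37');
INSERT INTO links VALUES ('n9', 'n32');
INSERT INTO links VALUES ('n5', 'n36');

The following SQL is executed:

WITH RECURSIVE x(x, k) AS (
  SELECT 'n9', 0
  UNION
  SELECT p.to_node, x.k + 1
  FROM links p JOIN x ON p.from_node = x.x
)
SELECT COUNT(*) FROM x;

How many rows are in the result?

6

Base: (n9, k=0).
Iteration 1: edges from {n9} -> (n25, k=1), (n32, k=1), (n39, k=1).
Iteration 2: edges from {n25,n32,n39} -> (n20, k=2), (n7, k=2). [UNION drops 1 duplicate row(s)]
Iteration 3: no outgoing edges from {n20,n7}; recursion stops.
Total rows emitted: 6.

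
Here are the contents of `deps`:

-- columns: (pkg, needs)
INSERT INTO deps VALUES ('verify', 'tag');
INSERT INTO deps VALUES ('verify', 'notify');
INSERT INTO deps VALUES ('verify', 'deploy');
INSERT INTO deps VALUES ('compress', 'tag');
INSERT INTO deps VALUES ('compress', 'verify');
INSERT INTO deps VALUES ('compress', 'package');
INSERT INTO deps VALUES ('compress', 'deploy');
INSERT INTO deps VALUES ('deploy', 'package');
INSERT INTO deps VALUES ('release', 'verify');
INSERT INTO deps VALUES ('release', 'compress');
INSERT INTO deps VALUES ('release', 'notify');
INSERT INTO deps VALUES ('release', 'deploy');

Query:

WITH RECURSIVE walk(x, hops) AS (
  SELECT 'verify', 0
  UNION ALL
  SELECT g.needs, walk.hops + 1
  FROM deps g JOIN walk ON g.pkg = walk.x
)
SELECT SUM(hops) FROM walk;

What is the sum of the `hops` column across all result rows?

5

Base: (verify, hops=0).
Iteration 1: edges from {verify} -> (deploy, hops=1), (notify, hops=1), (tag, hops=1).
Iteration 2: edges from {deploy,notify,tag} -> (package, hops=2).
Iteration 3: no outgoing edges from {package}; recursion stops.
SUM(hops) = 0 + 1 + 1 + 1 + 2 = 5.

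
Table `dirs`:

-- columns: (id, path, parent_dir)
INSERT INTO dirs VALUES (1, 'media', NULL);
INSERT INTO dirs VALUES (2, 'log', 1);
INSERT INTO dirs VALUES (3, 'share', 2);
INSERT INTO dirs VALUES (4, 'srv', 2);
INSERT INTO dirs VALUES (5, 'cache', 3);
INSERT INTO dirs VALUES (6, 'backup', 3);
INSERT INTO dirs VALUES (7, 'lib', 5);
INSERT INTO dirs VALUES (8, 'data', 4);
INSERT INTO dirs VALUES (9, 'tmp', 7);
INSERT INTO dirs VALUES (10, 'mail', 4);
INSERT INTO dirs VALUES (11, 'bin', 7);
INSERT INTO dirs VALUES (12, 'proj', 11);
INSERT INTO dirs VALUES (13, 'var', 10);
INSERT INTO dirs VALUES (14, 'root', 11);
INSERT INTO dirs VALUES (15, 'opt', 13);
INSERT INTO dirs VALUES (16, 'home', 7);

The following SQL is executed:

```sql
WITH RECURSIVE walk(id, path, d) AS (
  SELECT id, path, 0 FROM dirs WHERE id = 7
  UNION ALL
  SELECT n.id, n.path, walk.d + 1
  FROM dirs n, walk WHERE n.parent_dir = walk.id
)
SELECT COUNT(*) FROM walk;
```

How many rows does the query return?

6

Base: id=7 (lib) at d 0.
Iteration 1: rows with parent_dir in {7} -> tmp (id 9, d 1), bin (id 11, d 1), home (id 16, d 1).
Iteration 2: rows with parent_dir in {9,11,16} -> proj (id 12, d 2), root (id 14, d 2).
Iteration 3: no rows with parent_dir in {12,14}; recursion stops.
Total rows emitted: 6.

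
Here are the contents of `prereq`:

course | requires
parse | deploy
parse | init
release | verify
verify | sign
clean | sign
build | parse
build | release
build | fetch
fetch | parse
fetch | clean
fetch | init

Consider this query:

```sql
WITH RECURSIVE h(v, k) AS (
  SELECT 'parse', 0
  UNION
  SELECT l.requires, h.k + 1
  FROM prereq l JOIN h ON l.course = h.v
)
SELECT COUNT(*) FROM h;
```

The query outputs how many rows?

3

Base: (parse, k=0).
Iteration 1: edges from {parse} -> (deploy, k=1), (init, k=1).
Iteration 2: no outgoing edges from {deploy,init}; recursion stops.
Total rows emitted: 3.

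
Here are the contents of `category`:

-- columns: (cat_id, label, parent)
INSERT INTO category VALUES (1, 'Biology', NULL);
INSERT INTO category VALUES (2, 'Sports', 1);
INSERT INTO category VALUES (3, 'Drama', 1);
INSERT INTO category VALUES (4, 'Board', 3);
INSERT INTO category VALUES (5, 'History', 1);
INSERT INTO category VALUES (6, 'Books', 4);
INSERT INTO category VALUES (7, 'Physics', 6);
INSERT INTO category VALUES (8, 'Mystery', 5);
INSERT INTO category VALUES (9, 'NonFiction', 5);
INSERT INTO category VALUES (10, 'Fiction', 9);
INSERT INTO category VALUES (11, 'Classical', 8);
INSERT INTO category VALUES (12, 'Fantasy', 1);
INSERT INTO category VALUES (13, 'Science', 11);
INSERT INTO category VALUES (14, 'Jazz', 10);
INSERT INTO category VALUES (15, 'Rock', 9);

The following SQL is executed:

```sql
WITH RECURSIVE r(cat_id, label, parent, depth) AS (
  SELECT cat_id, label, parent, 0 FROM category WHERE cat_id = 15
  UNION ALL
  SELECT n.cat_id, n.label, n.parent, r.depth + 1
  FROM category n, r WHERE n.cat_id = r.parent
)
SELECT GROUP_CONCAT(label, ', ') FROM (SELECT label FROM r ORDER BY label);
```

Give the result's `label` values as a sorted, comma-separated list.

Biology, History, NonFiction, Rock

Base: cat_id=15 (Rock), parent=9, depth 0.
Iteration 1: join on cat_id=9 -> NonFiction (id 9, parent=5, depth 1).
Iteration 2: join on cat_id=5 -> History (id 5, parent=1, depth 2).
Iteration 3: join on cat_id=1 -> Biology (id 1, parent=NULL, depth 3).
Iteration 4: parent is NULL; no match; recursion stops.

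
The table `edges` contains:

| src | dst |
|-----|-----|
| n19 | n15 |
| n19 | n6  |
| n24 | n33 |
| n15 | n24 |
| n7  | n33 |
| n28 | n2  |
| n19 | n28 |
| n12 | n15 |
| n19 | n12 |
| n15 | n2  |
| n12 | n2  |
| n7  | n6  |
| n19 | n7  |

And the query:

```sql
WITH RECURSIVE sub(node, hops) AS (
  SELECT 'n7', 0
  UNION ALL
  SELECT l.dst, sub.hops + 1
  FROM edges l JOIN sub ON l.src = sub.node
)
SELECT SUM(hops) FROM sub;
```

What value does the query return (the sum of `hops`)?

2

Base: (n7, hops=0).
Iteration 1: edges from {n7} -> (n33, hops=1), (n6, hops=1).
Iteration 2: no outgoing edges from {n33,n6}; recursion stops.
SUM(hops) = 0 + 1 + 1 = 2.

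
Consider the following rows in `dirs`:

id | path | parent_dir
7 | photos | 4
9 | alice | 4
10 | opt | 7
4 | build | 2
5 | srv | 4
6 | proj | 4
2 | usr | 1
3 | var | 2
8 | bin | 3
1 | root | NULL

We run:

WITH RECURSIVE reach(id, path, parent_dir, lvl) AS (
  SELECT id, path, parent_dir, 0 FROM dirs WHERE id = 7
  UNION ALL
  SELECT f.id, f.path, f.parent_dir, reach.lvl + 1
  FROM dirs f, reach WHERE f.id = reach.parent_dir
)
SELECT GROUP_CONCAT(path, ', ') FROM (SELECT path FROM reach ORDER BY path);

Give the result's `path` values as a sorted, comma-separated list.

Base: id=7 (photos), parent_dir=4, lvl 0.
Iteration 1: join on id=4 -> build (id 4, parent_dir=2, lvl 1).
Iteration 2: join on id=2 -> usr (id 2, parent_dir=1, lvl 2).
Iteration 3: join on id=1 -> root (id 1, parent_dir=NULL, lvl 3).
Iteration 4: parent_dir is NULL; no match; recursion stops.

build, photos, root, usr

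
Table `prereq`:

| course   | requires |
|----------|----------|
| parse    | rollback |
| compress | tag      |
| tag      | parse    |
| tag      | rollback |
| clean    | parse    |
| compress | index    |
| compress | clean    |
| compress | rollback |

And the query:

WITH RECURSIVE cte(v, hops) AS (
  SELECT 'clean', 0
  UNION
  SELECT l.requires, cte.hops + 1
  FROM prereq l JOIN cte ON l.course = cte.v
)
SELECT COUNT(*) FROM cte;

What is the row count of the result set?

3

Base: (clean, hops=0).
Iteration 1: edges from {clean} -> (parse, hops=1).
Iteration 2: edges from {parse} -> (rollback, hops=2).
Iteration 3: no outgoing edges from {rollback}; recursion stops.
Total rows emitted: 3.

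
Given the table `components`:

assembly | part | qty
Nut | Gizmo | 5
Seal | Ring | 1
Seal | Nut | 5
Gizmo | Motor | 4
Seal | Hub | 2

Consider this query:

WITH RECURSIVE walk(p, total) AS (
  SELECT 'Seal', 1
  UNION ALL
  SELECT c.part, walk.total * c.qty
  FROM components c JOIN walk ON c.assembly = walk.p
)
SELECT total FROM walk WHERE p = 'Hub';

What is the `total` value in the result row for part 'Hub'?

2

Base: (Seal, total=1).
Iteration 1: components of {Seal} -> Hub = 1*2 = 2, Nut = 1*5 = 5, Ring = 1*1 = 1.
Iteration 2: components of {Hub,Nut,Ring} -> Gizmo = 5*5 = 25.
Iteration 3: components of {Gizmo} -> Motor = 25*4 = 100.
Iteration 4: no further components; recursion stops.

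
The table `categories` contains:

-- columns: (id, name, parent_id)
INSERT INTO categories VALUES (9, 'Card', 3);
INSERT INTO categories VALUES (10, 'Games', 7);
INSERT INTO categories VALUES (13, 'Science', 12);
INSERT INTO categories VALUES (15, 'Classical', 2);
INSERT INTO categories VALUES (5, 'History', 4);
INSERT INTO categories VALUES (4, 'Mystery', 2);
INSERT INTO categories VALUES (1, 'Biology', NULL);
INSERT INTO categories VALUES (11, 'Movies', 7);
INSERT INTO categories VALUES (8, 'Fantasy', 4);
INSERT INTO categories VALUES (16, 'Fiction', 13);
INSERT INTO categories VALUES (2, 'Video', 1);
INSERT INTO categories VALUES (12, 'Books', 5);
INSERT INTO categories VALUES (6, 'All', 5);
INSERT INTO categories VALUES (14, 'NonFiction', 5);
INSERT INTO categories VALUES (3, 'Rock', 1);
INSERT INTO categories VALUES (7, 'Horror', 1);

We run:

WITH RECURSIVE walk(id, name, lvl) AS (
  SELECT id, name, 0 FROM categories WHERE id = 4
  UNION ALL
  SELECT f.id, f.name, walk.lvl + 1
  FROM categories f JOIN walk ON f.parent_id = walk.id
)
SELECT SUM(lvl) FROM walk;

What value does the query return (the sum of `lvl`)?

15

Base: id=4 (Mystery) at lvl 0.
Iteration 1: rows with parent_id in {4} -> History (id 5, lvl 1), Fantasy (id 8, lvl 1).
Iteration 2: rows with parent_id in {5,8} -> All (id 6, lvl 2), Books (id 12, lvl 2), NonFiction (id 14, lvl 2).
Iteration 3: rows with parent_id in {6,12,14} -> Science (id 13, lvl 3).
Iteration 4: rows with parent_id in {13} -> Fiction (id 16, lvl 4).
Iteration 5: no rows with parent_id in {16}; recursion stops.
SUM(lvl) = 0 + 1 + 1 + 2 + 2 + 2 + 3 + 4 = 15.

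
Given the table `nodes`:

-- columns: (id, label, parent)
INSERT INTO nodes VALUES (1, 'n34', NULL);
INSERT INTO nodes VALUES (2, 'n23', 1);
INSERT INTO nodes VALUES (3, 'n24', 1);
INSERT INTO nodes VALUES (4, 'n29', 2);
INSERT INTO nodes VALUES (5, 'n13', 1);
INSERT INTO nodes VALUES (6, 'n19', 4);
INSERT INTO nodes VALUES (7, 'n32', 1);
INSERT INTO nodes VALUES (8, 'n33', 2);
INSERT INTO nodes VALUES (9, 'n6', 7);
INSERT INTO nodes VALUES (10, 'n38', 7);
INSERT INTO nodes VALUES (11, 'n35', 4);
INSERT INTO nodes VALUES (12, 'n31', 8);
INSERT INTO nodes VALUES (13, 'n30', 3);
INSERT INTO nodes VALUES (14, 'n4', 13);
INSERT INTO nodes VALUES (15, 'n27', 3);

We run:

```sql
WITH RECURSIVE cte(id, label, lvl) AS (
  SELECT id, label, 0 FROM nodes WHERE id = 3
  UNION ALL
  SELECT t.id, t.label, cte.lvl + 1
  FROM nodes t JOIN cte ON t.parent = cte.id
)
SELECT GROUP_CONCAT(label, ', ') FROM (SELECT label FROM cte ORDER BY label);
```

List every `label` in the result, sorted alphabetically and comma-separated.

n24, n27, n30, n4

Base: id=3 (n24) at lvl 0.
Iteration 1: rows with parent in {3} -> n30 (id 13, lvl 1), n27 (id 15, lvl 1).
Iteration 2: rows with parent in {13,15} -> n4 (id 14, lvl 2).
Iteration 3: no rows with parent in {14}; recursion stops.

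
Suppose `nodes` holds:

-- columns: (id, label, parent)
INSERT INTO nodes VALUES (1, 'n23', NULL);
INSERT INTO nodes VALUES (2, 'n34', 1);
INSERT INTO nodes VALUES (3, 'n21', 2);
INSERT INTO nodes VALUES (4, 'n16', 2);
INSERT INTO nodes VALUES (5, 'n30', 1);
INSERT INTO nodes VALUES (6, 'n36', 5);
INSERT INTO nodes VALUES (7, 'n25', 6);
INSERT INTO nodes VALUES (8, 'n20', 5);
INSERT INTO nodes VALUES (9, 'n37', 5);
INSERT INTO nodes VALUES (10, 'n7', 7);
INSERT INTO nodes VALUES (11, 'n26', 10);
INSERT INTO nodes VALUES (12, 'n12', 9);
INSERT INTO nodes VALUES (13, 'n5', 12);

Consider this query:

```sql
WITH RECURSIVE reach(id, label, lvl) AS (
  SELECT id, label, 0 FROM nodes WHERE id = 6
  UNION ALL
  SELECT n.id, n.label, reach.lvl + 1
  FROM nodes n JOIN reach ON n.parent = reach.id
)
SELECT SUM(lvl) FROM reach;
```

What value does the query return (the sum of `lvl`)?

6

Base: id=6 (n36) at lvl 0.
Iteration 1: rows with parent in {6} -> n25 (id 7, lvl 1).
Iteration 2: rows with parent in {7} -> n7 (id 10, lvl 2).
Iteration 3: rows with parent in {10} -> n26 (id 11, lvl 3).
Iteration 4: no rows with parent in {11}; recursion stops.
SUM(lvl) = 0 + 1 + 2 + 3 = 6.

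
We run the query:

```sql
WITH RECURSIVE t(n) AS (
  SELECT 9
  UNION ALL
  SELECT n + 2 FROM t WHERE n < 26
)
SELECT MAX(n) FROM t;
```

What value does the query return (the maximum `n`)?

Base: n=9.
Iteration 1: 9 < 26 holds -> n = 9 + 2 = 11.
Iteration 2: 11 < 26 holds -> n = 11 + 2 = 13.
Iteration 3: 13 < 26 holds -> n = 13 + 2 = 15.
Iteration 4: 15 < 26 holds -> n = 15 + 2 = 17.
Iteration 5: 17 < 26 holds -> n = 17 + 2 = 19.
Iteration 6: 19 < 26 holds -> n = 19 + 2 = 21.
Iteration 7: 21 < 26 holds -> n = 21 + 2 = 23.
Iteration 8: 23 < 26 holds -> n = 23 + 2 = 25.
Iteration 9: 25 < 26 holds -> n = 25 + 2 = 27.
Iteration 10: 27 < 26 fails; recursion stops.
n values: 9, 11, 13, 15, 17, 19, 21, 23, 25, 27; the maximum is 27.

27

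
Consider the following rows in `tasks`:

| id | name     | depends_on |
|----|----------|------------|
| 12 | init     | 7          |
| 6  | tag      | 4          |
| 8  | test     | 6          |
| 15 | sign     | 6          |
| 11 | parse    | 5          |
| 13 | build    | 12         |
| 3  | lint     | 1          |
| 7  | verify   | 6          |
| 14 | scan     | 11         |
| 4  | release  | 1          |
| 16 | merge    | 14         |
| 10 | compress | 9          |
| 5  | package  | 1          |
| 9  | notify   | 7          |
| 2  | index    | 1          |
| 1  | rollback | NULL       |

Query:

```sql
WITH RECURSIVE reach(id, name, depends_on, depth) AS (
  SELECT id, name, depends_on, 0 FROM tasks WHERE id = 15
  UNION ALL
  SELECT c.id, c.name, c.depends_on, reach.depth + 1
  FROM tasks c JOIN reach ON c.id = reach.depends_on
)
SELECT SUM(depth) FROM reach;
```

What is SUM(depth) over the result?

6

Base: id=15 (sign), depends_on=6, depth 0.
Iteration 1: join on id=6 -> tag (id 6, depends_on=4, depth 1).
Iteration 2: join on id=4 -> release (id 4, depends_on=1, depth 2).
Iteration 3: join on id=1 -> rollback (id 1, depends_on=NULL, depth 3).
Iteration 4: depends_on is NULL; no match; recursion stops.
SUM(depth) = 0 + 1 + 2 + 3 = 6.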